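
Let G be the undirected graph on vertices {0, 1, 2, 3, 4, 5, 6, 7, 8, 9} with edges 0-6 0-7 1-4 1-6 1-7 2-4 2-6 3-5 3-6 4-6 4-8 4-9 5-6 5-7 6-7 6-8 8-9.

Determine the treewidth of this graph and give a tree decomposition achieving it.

Treewidth 2.
One optimal decomposition is:
Bags: B1 = {1, 4, 6}  B2 = {1, 6, 7}  B3 = {4, 6, 8}  B4 = {5, 6, 7}  B5 = {2, 4, 6}  B6 = {4, 8, 9}  B7 = {0, 6, 7}  B8 = {3, 5, 6}
Tree: B1–B2, B1–B3, B2–B4, B3–B5, B3–B6, B2–B7, B4–B8

The largest bag has 3 vertices, giving width 2; this decomposition certifies tw(G) ≤ 2. On the other hand G contains the 3-clique {4, 8, 9}. A clique must lie in a single bag of any decomposition, so no decomposition can have width below 2. The upper and lower bounds meet at 2, so that is the treewidth.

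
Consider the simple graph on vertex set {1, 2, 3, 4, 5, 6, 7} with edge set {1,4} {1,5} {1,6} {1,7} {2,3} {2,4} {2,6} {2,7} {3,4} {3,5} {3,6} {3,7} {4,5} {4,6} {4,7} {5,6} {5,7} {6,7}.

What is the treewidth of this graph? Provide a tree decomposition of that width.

The largest bag has 5 vertices, giving width 4; this decomposition certifies tw(G) ≤ 4. On the other hand G contains the 5-clique {1, 4, 5, 6, 7}. A clique must lie in a single bag of any decomposition, so no decomposition can have width below 4. Hence tw(G) = 4 exactly.

Treewidth 4.
Bags: B1 = {3, 4, 5, 6, 7}  B2 = {1, 4, 5, 6, 7}  B3 = {2, 3, 4, 6, 7}
Tree: B1–B2, B1–B3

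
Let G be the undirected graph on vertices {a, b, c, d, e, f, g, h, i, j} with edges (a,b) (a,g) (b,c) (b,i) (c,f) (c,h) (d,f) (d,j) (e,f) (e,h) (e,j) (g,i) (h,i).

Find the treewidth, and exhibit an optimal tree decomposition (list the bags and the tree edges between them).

Each bag holds 3 vertices, so the decomposition has width 2, which upper-bounds the treewidth. Since a–g–i–b–a is a cycle in G, G is not acyclic. Forests are exactly the graphs of treewidth ≤ 1, so tw(G) ≥ 2. Hence tw(G) = 2 exactly.

Treewidth 2.
One optimal decomposition is:
Bags: B1 = {a, b, g}  B2 = {b, g, i}  B3 = {b, c, i}  B4 = {c, h, i}  B5 = {c, f, h}  B6 = {e, f, h}  B7 = {d, e, f}  B8 = {d, e, j}
Tree: B1–B2, B2–B3, B3–B4, B4–B5, B5–B6, B6–B7, B7–B8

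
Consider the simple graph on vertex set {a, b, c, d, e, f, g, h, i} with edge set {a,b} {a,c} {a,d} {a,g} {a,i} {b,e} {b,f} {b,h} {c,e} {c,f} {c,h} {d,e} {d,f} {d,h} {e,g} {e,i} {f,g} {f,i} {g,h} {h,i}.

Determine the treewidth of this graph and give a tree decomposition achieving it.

Treewidth 4.
Bags: B1 = {a, b, e, f, h}  B2 = {a, c, e, f, h}  B3 = {a, e, f, h, i}  B4 = {a, e, f, g, h}  B5 = {a, d, e, f, h}
Tree: B1–B2, B2–B3, B3–B4, B4–B5

The largest bag has 5 vertices, giving width 4; this decomposition certifies tw(G) ≤ 4. For the lower bound: the 5 vertex sets {b,e}, {c,h}, {a,i}, {f}, {g} are disjoint, each induces a connected subgraph, and every pair is joined by at least one edge of G. Contracting each set to a single vertex therefore yields K_{5} as a minor, and since treewidth is minor-monotone, tw(G) ≥ tw(K_{5}) = 4. Combining the bounds, tw(G) = 4.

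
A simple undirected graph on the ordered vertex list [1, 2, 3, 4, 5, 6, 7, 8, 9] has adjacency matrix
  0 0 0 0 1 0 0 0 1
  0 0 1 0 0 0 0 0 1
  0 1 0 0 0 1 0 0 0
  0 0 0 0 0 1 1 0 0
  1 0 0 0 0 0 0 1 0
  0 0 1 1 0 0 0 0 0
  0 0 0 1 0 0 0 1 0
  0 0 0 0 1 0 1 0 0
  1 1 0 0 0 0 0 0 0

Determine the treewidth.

A width-2 tree decomposition is:
Bags: B1 = {1, 5, 8}  B2 = {1, 8, 9}  B3 = {2, 8, 9}  B4 = {2, 3, 8}  B5 = {3, 6, 8}  B6 = {4, 6, 8}  B7 = {4, 7, 8}
Tree: B1–B2, B2–B3, B3–B4, B4–B5, B5–B6, B6–B7
Every bag has size at most 3, so the width is 3 − 1 = 2 and tw(G) ≤ 2. Since 8–5–1–9–2–3–6–4–7–8 is a cycle in G, G is not acyclic. Forests are exactly the graphs of treewidth ≤ 1, so tw(G) ≥ 2. The upper and lower bounds meet at 2, so that is the treewidth.

2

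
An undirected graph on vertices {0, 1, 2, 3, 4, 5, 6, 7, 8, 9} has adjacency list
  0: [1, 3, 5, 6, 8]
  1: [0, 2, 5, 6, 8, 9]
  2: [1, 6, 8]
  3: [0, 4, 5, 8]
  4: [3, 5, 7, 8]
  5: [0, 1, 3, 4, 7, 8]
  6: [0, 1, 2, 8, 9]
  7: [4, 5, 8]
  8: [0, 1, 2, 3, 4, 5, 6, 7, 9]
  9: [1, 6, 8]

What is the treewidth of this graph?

A width-3 tree decomposition is:
Bags: B1 = {0, 1, 6, 8}  B2 = {0, 1, 5, 8}  B3 = {1, 2, 6, 8}  B4 = {0, 3, 5, 8}  B5 = {1, 6, 8, 9}  B6 = {3, 4, 5, 8}  B7 = {4, 5, 7, 8}
Tree: B1–B2, B1–B3, B2–B4, B3–B5, B4–B6, B6–B7
Every bag has size at most 4, so the width is 4 − 1 = 3 and tw(G) ≤ 3. For the lower bound, the 4 vertices {0, 1, 5, 8} are pairwise adjacent, and any tree decomposition puts a clique entirely inside one bag — forcing width ≥ 3. Combining the bounds, tw(G) = 3.

3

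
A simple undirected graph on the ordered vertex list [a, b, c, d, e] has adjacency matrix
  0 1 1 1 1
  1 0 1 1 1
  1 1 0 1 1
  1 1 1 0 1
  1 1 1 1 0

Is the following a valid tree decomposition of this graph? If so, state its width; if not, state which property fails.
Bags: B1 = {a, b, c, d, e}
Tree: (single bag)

Every vertex of G appears in some bag (union = {a, b, c, d, e}); every edge is covered by a bag; and for each vertex v the set of bags containing v is connected in the bag tree. The decomposition is therefore valid. The largest bag has 5 vertices, so the width is 4.

Yes; width 4.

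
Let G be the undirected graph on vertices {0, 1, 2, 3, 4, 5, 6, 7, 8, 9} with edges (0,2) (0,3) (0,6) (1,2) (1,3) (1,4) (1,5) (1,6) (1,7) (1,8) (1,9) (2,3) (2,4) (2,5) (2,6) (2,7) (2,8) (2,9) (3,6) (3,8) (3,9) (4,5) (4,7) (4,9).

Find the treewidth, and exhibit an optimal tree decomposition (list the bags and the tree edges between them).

Treewidth 3.
One such decomposition:
Bags: B1 = {1, 2, 4, 9}  B2 = {1, 2, 3, 9}  B3 = {1, 2, 4, 7}  B4 = {1, 2, 3, 6}  B5 = {1, 2, 4, 5}  B6 = {1, 2, 3, 8}  B7 = {0, 2, 3, 6}
Tree: B1–B2, B1–B3, B2–B4, B3–B5, B4–B6, B4–B7

Every bag has size at most 4, so the width is 4 − 1 = 3 and tw(G) ≤ 3. For the lower bound, the 4 vertices {0, 2, 3, 6} are pairwise adjacent, and any tree decomposition puts a clique entirely inside one bag — forcing width ≥ 3. Therefore the treewidth is 3.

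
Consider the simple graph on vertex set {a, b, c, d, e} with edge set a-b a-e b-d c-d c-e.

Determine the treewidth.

A width-2 tree decomposition is:
Bags: B1 = {a, c, e}  B2 = {a, c, d}  B3 = {a, b, d}
Tree: B1–B2, B2–B3
Each bag holds 3 vertices, so the decomposition has width 2, which upper-bounds the treewidth. Since a–e–c–d–b–a is a cycle in G, G is not acyclic. Forests are exactly the graphs of treewidth ≤ 1, so tw(G) ≥ 2. The upper and lower bounds meet at 2, so that is the treewidth.

2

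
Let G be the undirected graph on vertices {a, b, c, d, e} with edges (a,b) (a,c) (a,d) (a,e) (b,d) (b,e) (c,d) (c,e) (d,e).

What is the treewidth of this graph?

A width-3 tree decomposition is:
Bags: B1 = {a, b, d, e}  B2 = {a, c, d, e}
Tree: B1–B2
Every bag has size at most 4, so the width is 4 − 1 = 3 and tw(G) ≤ 3. On the other hand G contains the 4-clique {a, c, d, e}. A clique must lie in a single bag of any decomposition, so no decomposition can have width below 3. Combining the bounds, tw(G) = 3.

3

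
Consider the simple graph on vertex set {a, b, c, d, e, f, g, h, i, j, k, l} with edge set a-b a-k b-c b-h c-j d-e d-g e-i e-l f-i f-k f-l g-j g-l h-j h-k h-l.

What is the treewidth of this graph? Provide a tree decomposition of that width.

Treewidth 3.
One such decomposition:
Bags: B1 = {a, b, c, j}  B2 = {a, b, h, j}  B3 = {a, h, j, k}  B4 = {g, h, j, k}  B5 = {g, h, k, l}  B6 = {f, g, k, l}  B7 = {d, f, g, l}  B8 = {d, e, f, l}  B9 = {d, e, f, i}
Tree: B1–B2, B2–B3, B3–B4, B4–B5, B5–B6, B6–B7, B7–B8, B8–B9

The largest bag has 4 vertices, giving width 3; this decomposition certifies tw(G) ≤ 3. For the lower bound: the 4 vertex sets {a,b,c}, {j}, {h}, {f,g,k,l} are disjoint, each induces a connected subgraph, and every pair is joined by at least one edge of G. Contracting each set to a single vertex therefore yields K_{4} as a minor, and since treewidth is minor-monotone, tw(G) ≥ tw(K_{4}) = 3. Therefore the treewidth is 3.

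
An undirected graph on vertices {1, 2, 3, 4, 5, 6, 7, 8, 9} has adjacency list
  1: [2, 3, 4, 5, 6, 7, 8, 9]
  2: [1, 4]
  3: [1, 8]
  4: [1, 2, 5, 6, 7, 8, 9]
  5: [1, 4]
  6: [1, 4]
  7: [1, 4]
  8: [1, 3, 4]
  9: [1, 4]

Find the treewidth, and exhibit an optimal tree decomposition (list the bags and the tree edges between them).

Treewidth 2.
Bags: B1 = {1, 4, 7}  B2 = {1, 4, 9}  B3 = {1, 2, 4}  B4 = {1, 4, 8}  B5 = {1, 4, 6}  B6 = {1, 4, 5}  B7 = {1, 3, 8}
Tree: B1–B2, B1–B3, B2–B4, B3–B5, B3–B6, B4–B7

Each bag holds 3 vertices, so the decomposition has width 2, which upper-bounds the treewidth. For the lower bound, the 3 vertices {1, 3, 8} are pairwise adjacent, and any tree decomposition puts a clique entirely inside one bag — forcing width ≥ 2. Hence tw(G) = 2 exactly.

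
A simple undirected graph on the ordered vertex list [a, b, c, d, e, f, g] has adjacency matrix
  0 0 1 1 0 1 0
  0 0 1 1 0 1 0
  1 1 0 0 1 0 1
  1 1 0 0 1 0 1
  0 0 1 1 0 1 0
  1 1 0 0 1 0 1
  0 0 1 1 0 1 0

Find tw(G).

3

A width-3 tree decomposition is:
Bags: B1 = {b, c, d, f}  B2 = {a, c, d, f}  B3 = {c, d, e, f}  B4 = {c, d, f, g}
Tree: B1–B2, B2–B3, B3–B4
The largest bag has 4 vertices, giving width 3; this decomposition certifies tw(G) ≤ 3. For the lower bound: the 4 vertex sets {b,c}, {a,f}, {d}, {e} are disjoint, each induces a connected subgraph, and every pair is joined by at least one edge of G. Contracting each set to a single vertex therefore yields K_{4} as a minor, and since treewidth is minor-monotone, tw(G) ≥ tw(K_{4}) = 3. Therefore the treewidth is 3.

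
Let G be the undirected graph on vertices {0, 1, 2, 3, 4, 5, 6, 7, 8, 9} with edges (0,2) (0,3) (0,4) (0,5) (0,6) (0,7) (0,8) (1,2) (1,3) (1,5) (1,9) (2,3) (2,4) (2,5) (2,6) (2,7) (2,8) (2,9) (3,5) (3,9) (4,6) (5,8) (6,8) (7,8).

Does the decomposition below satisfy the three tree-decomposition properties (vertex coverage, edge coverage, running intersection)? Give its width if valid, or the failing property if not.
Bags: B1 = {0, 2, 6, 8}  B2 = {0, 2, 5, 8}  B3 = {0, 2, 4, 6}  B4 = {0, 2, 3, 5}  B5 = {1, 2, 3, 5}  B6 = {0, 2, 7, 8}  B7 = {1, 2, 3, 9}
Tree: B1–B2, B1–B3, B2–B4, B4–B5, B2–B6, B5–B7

Yes; width 3.

Checking the three conditions: (i) the bags cover all of {0, 1, 2, 3, 4, 5, 6, 7, 8, 9}; (ii) for each edge, some bag contains both endpoints; (iii) the bags containing any fixed vertex form a subtree. All hold, so the decomposition is valid with width 4 − 1 = 3.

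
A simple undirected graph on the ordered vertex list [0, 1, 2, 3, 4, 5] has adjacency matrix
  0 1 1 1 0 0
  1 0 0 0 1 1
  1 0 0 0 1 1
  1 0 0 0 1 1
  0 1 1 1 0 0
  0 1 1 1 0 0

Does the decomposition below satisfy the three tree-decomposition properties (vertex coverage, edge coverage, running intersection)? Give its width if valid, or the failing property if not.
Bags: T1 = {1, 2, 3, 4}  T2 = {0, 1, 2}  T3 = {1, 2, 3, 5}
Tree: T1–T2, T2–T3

A tree decomposition must satisfy three properties: every vertex lies in some bag; for every edge, both endpoints lie together in some bag; and for every vertex, the bags containing it form a connected subtree. Here edge (3,0) lies in no bag, so the decomposition is invalid.

No — edge (3,0) lies in no bag.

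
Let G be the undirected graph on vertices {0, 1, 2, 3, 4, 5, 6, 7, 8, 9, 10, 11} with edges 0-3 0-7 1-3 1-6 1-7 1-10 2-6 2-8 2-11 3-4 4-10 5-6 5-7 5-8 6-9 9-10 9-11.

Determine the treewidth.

A width-3 tree decomposition is:
Bags: B1 = {2, 5, 8, 11}  B2 = {2, 5, 6, 11}  B3 = {5, 6, 9, 11}  B4 = {5, 6, 7, 9}  B5 = {1, 6, 7, 9}  B6 = {1, 7, 9, 10}  B7 = {0, 1, 7, 10}  B8 = {0, 1, 3, 10}  B9 = {0, 3, 4, 10}
Tree: B1–B2, B2–B3, B3–B4, B4–B5, B5–B6, B6–B7, B7–B8, B8–B9
Each bag holds 4 vertices, so the decomposition has width 3, which upper-bounds the treewidth. For the lower bound: the 4 vertex sets {2,8,11}, {5}, {6}, {1,7,9,10} are disjoint, each induces a connected subgraph, and every pair is joined by at least one edge of G. Contracting each set to a single vertex therefore yields K_{4} as a minor, and since treewidth is minor-monotone, tw(G) ≥ tw(K_{4}) = 3. Combining the bounds, tw(G) = 3.

3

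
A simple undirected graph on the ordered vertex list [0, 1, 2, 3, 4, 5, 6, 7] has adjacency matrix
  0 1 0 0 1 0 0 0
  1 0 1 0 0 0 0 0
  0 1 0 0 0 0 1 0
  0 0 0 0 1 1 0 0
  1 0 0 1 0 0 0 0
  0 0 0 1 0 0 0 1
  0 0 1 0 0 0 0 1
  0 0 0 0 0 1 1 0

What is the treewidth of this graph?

2

A width-2 tree decomposition is:
Bags: B1 = {1, 2, 6}  B2 = {0, 1, 6}  B3 = {0, 4, 6}  B4 = {3, 4, 6}  B5 = {3, 5, 6}  B6 = {5, 6, 7}
Tree: B1–B2, B2–B3, B3–B4, B4–B5, B5–B6
Every bag has size at most 3, so the width is 3 − 1 = 2 and tw(G) ≤ 2. Since 6–2–1–0–4–3–5–7–6 is a cycle in G, G is not acyclic. Forests are exactly the graphs of treewidth ≤ 1, so tw(G) ≥ 2. Hence tw(G) = 2 exactly.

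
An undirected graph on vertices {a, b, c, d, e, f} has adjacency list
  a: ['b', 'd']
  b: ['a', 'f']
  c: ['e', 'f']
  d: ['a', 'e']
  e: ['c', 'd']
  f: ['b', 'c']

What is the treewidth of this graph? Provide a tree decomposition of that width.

Treewidth 2.
One optimal decomposition is:
Bags: B1 = {c, d, e}  B2 = {a, c, d}  B3 = {a, b, c}  B4 = {b, c, f}
Tree: B1–B2, B2–B3, B3–B4

Each bag holds 3 vertices, so the decomposition has width 2, which upper-bounds the treewidth. The edges c–e–d–a–b–f–c form a cycle, so G is not a tree and its treewidth is at least 2. Combining the bounds, tw(G) = 2.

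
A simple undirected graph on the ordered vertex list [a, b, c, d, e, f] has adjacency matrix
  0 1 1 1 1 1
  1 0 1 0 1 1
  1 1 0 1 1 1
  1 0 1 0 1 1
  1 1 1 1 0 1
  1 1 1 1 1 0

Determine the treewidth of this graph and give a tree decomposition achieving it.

Treewidth 4.
One such decomposition:
Bags: B1 = {a, b, c, e, f}  B2 = {a, c, d, e, f}
Tree: B1–B2

Every bag has size at most 5, so the width is 5 − 1 = 4 and tw(G) ≤ 4. For the lower bound, the 5 vertices {a, c, d, e, f} are pairwise adjacent, and any tree decomposition puts a clique entirely inside one bag — forcing width ≥ 4. Hence tw(G) = 4 exactly.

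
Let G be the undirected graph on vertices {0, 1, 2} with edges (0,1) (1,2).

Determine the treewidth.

A width-1 tree decomposition is:
Bags: B1 = {1, 2}  B2 = {0, 1}
Tree: B1–B2
Each bag holds 2 vertices, so the decomposition has width 1, which upper-bounds the treewidth. Any graph with an edge has treewidth ≥ 1, and G has the edge 1–2. Therefore the treewidth is 1.

1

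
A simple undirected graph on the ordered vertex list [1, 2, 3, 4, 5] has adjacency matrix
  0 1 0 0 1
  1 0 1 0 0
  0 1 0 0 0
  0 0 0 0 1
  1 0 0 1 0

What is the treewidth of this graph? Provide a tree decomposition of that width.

Treewidth 1.
One optimal decomposition is:
Bags: B1 = {4, 5}  B2 = {1, 5}  B3 = {1, 2}  B4 = {2, 3}
Tree: B1–B2, B2–B3, B3–B4

Each bag holds 2 vertices, so the decomposition has width 1, which upper-bounds the treewidth. Any graph with an edge has treewidth ≥ 1, and G has the edge 4–5. Combining the bounds, tw(G) = 1.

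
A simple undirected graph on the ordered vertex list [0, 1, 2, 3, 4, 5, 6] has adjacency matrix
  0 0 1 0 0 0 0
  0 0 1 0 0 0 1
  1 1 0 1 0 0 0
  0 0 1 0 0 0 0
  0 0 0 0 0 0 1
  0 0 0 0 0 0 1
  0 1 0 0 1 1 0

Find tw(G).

A width-1 tree decomposition is:
Bags: B1 = {4, 6}  B2 = {5, 6}  B3 = {1, 6}  B4 = {1, 2}  B5 = {0, 2}  B6 = {2, 3}
Tree: B1–B2, B2–B3, B3–B4, B4–B5, B4–B6
Each bag holds 2 vertices, so the decomposition has width 1, which upper-bounds the treewidth. Any graph with an edge has treewidth ≥ 1, and G has the edge 4–6. Combining the bounds, tw(G) = 1.

1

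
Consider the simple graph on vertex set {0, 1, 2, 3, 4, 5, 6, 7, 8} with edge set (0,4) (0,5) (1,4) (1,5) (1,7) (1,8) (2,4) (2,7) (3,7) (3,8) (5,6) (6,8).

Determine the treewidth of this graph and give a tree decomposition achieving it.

Each bag holds 4 vertices, so the decomposition has width 3, which upper-bounds the treewidth. For the lower bound: the 4 vertex sets {2,3,7}, {8}, {1}, {0,4,5,6} are disjoint, each induces a connected subgraph, and every pair is joined by at least one edge of G. Contracting each set to a single vertex therefore yields K_{4} as a minor, and since treewidth is minor-monotone, tw(G) ≥ tw(K_{4}) = 3. The upper and lower bounds meet at 3, so that is the treewidth.

Treewidth 3.
One optimal decomposition is:
Bags: B1 = {2, 3, 7, 8}  B2 = {1, 2, 7, 8}  B3 = {1, 2, 4, 8}  B4 = {1, 4, 6, 8}  B5 = {1, 4, 5, 6}  B6 = {0, 4, 5, 6}
Tree: B1–B2, B2–B3, B3–B4, B4–B5, B5–B6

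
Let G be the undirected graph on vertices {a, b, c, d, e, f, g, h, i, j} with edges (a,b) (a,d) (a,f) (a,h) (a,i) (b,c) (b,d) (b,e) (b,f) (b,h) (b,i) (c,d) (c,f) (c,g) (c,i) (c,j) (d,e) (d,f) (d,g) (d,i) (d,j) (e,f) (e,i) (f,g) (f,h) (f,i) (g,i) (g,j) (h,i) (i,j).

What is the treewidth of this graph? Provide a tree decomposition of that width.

Treewidth 4.
One such decomposition:
Bags: B1 = {a, b, d, f, i}  B2 = {b, c, d, f, i}  B3 = {a, b, f, h, i}  B4 = {b, d, e, f, i}  B5 = {c, d, f, g, i}  B6 = {c, d, g, i, j}
Tree: B1–B2, B1–B3, B2–B4, B2–B5, B5–B6

The largest bag has 5 vertices, giving width 4; this decomposition certifies tw(G) ≤ 4. Conversely, {c, d, g, i, j} is a clique of size 5, and the vertices of any clique must share a bag in every tree decomposition; so some bag has ≥ 5 vertices and tw(G) ≥ 4. Hence tw(G) = 4 exactly.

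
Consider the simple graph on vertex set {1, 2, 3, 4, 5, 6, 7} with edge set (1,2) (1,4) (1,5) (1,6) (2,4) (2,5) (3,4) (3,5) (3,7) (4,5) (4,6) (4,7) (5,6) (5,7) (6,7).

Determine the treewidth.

A width-3 tree decomposition is:
Bags: B1 = {4, 5, 6, 7}  B2 = {1, 4, 5, 6}  B3 = {3, 4, 5, 7}  B4 = {1, 2, 4, 5}
Tree: B1–B2, B1–B3, B2–B4
Each bag holds 4 vertices, so the decomposition has width 3, which upper-bounds the treewidth. For the lower bound, the 4 vertices {1, 2, 4, 5} are pairwise adjacent, and any tree decomposition puts a clique entirely inside one bag — forcing width ≥ 3. The upper and lower bounds meet at 3, so that is the treewidth.

3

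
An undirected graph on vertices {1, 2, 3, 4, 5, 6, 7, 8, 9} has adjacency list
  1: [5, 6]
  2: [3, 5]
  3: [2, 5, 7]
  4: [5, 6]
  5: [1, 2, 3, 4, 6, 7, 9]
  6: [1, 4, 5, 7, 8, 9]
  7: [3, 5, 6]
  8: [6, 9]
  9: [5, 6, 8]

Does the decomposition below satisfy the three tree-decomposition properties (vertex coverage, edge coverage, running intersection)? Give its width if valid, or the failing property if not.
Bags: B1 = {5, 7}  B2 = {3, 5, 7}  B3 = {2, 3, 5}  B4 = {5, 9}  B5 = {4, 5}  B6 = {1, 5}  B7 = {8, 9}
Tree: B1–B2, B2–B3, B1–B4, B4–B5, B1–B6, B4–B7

A tree decomposition must satisfy three properties: every vertex lies in some bag; for every edge, both endpoints lie together in some bag; and for every vertex, the bags containing it form a connected subtree. Here vertex 6 appears in no bag, so the decomposition is invalid.

No — vertex 6 appears in no bag.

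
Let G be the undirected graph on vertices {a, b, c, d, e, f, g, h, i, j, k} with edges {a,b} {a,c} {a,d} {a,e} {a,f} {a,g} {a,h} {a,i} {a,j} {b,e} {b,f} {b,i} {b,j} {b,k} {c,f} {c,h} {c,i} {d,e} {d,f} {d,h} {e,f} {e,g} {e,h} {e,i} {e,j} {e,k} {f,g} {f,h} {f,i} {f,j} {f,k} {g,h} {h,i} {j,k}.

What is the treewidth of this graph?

4

A width-4 tree decomposition is:
Bags: B1 = {a, b, e, f, j}  B2 = {a, b, e, f, i}  B3 = {a, e, f, h, i}  B4 = {b, e, f, j, k}  B5 = {a, d, e, f, h}  B6 = {a, e, f, g, h}  B7 = {a, c, f, h, i}
Tree: B1–B2, B2–B3, B1–B4, B3–B5, B3–B6, B3–B7
Each bag holds 5 vertices, so the decomposition has width 4, which upper-bounds the treewidth. On the other hand G contains the 5-clique {a, b, e, f, j}. A clique must lie in a single bag of any decomposition, so no decomposition can have width below 4. The upper and lower bounds meet at 4, so that is the treewidth.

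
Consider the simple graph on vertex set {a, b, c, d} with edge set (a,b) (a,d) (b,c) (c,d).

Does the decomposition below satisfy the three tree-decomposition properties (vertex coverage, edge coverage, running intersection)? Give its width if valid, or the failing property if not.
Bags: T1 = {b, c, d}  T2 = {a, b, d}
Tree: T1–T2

Vertex coverage: the bags together contain {a, b, c, d}, the full vertex set. Edge coverage: each edge of G has both endpoints in at least one bag. Running intersection: for every vertex, the bags containing it form a connected subtree. All three properties hold, so this is a valid tree decomposition of width max|bag| − 1 = 2, and hence tw(G) ≤ 2.

Yes; width 2.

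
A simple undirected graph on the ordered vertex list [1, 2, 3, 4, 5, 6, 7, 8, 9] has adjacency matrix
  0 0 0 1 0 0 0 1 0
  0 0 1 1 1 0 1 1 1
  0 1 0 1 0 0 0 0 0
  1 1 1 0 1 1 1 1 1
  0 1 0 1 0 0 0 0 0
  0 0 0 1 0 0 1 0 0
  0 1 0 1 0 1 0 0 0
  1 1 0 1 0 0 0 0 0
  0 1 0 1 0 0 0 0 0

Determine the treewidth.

A width-2 tree decomposition is:
Bags: B1 = {2, 4, 7}  B2 = {2, 4, 8}  B3 = {4, 6, 7}  B4 = {2, 4, 9}  B5 = {2, 4, 5}  B6 = {2, 3, 4}  B7 = {1, 4, 8}
Tree: B1–B2, B1–B3, B2–B4, B4–B5, B4–B6, B2–B7
Every bag has size at most 3, so the width is 3 − 1 = 2 and tw(G) ≤ 2. On the other hand G contains the 3-clique {1, 4, 8}. A clique must lie in a single bag of any decomposition, so no decomposition can have width below 2. Therefore the treewidth is 2.

2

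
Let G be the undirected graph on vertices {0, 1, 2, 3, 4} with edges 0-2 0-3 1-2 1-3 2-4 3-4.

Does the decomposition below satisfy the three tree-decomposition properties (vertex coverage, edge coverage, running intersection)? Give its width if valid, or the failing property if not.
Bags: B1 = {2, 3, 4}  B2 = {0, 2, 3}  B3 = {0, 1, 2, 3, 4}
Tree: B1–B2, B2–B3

A tree decomposition must satisfy three properties: every vertex lies in some bag; for every edge, both endpoints lie together in some bag; and for every vertex, the bags containing it form a connected subtree. Here bags containing vertex 4 are not connected in the tree, so the decomposition is invalid.

No — bags containing vertex 4 are not connected in the tree.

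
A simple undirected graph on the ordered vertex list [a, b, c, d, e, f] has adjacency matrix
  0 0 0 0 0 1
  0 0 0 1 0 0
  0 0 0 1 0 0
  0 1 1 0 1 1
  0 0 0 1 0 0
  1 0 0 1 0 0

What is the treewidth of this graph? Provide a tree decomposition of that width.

Each bag holds 2 vertices, so the decomposition has width 1, which upper-bounds the treewidth. Since G has at least one edge (e.g. f–d), it is not an edgeless graph, so tw(G) ≥ 1. Combining the bounds, tw(G) = 1.

Treewidth 1.
One such decomposition:
Bags: B1 = {d, f}  B2 = {b, d}  B3 = {d, e}  B4 = {c, d}  B5 = {a, f}
Tree: B1–B2, B1–B3, B2–B4, B1–B5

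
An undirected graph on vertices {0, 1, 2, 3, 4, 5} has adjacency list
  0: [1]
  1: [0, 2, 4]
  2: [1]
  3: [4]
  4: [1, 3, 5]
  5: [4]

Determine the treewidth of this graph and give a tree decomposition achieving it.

Every bag has size at most 2, so the width is 2 − 1 = 1 and tw(G) ≤ 1. G has an edge, so its treewidth is at least 1. Combining the bounds, tw(G) = 1.

Treewidth 1.
One such decomposition:
Bags: B1 = {1, 4}  B2 = {0, 1}  B3 = {3, 4}  B4 = {4, 5}  B5 = {1, 2}
Tree: B1–B2, B1–B3, B3–B4, B2–B5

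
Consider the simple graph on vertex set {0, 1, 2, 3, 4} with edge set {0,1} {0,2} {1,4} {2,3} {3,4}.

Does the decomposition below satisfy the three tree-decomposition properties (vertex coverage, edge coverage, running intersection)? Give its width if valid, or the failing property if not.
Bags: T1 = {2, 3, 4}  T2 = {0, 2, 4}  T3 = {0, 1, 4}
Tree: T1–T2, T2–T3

Every vertex of G appears in some bag (union = {0, 1, 2, 3, 4}); every edge is covered by a bag; and for each vertex v the set of bags containing v is connected in the bag tree. The decomposition is therefore valid. The largest bag has 3 vertices, so the width is 2.

Yes; width 2.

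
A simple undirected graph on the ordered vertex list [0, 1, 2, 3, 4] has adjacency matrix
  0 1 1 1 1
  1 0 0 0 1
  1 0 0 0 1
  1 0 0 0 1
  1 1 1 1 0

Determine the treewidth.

A width-2 tree decomposition is:
Bags: B1 = {0, 1, 4}  B2 = {0, 2, 4}  B3 = {0, 3, 4}
Tree: B1–B2, B2–B3
The largest bag has 3 vertices, giving width 2; this decomposition certifies tw(G) ≤ 2. On the other hand G contains the 3-clique {0, 1, 4}. A clique must lie in a single bag of any decomposition, so no decomposition can have width below 2. Hence tw(G) = 2 exactly.

2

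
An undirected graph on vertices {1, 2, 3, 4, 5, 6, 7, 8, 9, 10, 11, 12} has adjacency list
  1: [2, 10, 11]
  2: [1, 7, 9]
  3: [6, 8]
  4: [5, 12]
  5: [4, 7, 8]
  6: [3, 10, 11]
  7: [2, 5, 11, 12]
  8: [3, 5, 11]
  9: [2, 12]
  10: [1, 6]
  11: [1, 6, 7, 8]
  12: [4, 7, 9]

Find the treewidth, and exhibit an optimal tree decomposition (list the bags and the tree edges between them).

Every bag has size at most 4, so the width is 4 − 1 = 3 and tw(G) ≤ 3. For the lower bound: the 4 vertex sets {4,9,12}, {5}, {7}, {1,2,8,11} are disjoint, each induces a connected subgraph, and every pair is joined by at least one edge of G. Contracting each set to a single vertex therefore yields K_{4} as a minor, and since treewidth is minor-monotone, tw(G) ≥ tw(K_{4}) = 3. Combining the bounds, tw(G) = 3.

Treewidth 3.
Bags: B1 = {4, 5, 9, 12}  B2 = {5, 7, 9, 12}  B3 = {2, 5, 7, 9}  B4 = {2, 5, 7, 8}  B5 = {2, 7, 8, 11}  B6 = {1, 2, 8, 11}  B7 = {1, 3, 8, 11}  B8 = {1, 3, 6, 11}  B9 = {1, 3, 6, 10}
Tree: B1–B2, B2–B3, B3–B4, B4–B5, B5–B6, B6–B7, B7–B8, B8–B9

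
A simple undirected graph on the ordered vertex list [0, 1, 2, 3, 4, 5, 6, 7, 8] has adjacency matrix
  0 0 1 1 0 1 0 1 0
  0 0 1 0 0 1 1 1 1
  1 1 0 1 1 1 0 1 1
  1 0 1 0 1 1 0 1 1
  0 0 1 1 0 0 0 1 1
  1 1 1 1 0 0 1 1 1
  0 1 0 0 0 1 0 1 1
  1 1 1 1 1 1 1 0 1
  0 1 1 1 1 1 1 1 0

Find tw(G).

A width-4 tree decomposition is:
Bags: B1 = {1, 5, 6, 7, 8}  B2 = {1, 2, 5, 7, 8}  B3 = {2, 3, 5, 7, 8}  B4 = {0, 2, 3, 5, 7}  B5 = {2, 3, 4, 7, 8}
Tree: B1–B2, B2–B3, B3–B4, B3–B5
Each bag holds 5 vertices, so the decomposition has width 4, which upper-bounds the treewidth. On the other hand G contains the 5-clique {1, 2, 5, 7, 8}. A clique must lie in a single bag of any decomposition, so no decomposition can have width below 4. The upper and lower bounds meet at 4, so that is the treewidth.

4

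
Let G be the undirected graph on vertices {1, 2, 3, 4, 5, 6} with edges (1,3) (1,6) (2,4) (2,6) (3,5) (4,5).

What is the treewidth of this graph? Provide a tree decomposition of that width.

Treewidth 2.
One such decomposition:
Bags: B1 = {1, 2, 6}  B2 = {1, 2, 4}  B3 = {1, 4, 5}  B4 = {1, 3, 5}
Tree: B1–B2, B2–B3, B3–B4

Every bag has size at most 3, so the width is 3 − 1 = 2 and tw(G) ≤ 2. For the lower bound, G contains the cycle 1–6–2–4–5–3–1, so G is not a forest; only forests have treewidth ≤ 1, hence tw(G) ≥ 2. The upper and lower bounds meet at 2, so that is the treewidth.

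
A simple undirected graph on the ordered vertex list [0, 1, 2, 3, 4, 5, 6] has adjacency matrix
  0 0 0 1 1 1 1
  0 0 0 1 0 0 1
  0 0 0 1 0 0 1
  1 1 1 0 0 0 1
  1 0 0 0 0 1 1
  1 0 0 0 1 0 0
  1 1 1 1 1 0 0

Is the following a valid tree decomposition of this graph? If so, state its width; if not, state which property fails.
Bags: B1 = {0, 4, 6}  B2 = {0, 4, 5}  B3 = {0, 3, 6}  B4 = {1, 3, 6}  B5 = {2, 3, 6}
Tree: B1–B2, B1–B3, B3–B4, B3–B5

Yes; width 2.

Checking the three conditions: (i) the bags cover all of {0, 1, 2, 3, 4, 5, 6}; (ii) for each edge, some bag contains both endpoints; (iii) the bags containing any fixed vertex form a subtree. All hold, so the decomposition is valid with width 3 − 1 = 2.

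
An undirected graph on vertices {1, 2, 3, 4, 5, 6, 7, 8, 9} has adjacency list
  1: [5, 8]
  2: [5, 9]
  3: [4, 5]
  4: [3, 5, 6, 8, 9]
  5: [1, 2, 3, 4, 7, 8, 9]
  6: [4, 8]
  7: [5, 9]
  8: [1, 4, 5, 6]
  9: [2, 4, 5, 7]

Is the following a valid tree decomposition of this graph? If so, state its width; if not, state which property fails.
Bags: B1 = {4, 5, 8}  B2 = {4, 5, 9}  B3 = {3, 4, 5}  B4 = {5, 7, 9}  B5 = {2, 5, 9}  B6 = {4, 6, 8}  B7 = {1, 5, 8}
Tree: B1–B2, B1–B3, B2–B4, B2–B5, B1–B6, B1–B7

Yes; width 2.

Vertex coverage: the bags together contain {1, 2, 3, 4, 5, 6, 7, 8, 9}, the full vertex set. Edge coverage: each edge of G has both endpoints in at least one bag. Running intersection: for every vertex, the bags containing it form a connected subtree. All three properties hold, so this is a valid tree decomposition of width max|bag| − 1 = 2, and hence tw(G) ≤ 2.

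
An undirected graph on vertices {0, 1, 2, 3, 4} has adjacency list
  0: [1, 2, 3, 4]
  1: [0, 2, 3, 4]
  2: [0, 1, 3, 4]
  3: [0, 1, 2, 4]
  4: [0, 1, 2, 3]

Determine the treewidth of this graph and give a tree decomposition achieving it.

Treewidth 4.
One such decomposition:
Bags: B1 = {0, 1, 2, 3, 4}
Tree: (single bag)

A single bag containing all 5 vertices is trivially a valid decomposition of width 4. On the other hand G contains the 5-clique {0, 1, 2, 3, 4}. A clique must lie in a single bag of any decomposition, so no decomposition can have width below 4. Hence tw(G) = 4 exactly.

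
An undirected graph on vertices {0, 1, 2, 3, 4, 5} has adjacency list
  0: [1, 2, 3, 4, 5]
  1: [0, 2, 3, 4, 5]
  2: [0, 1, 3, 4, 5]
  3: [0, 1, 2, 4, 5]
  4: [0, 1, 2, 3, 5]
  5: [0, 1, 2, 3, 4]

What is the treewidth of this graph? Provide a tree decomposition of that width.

A single bag containing all 6 vertices is trivially a valid decomposition of width 5. For the lower bound, the 6 vertices {0, 1, 2, 3, 4, 5} are pairwise adjacent, and any tree decomposition puts a clique entirely inside one bag — forcing width ≥ 5. Combining the bounds, tw(G) = 5.

Treewidth 5.
One optimal decomposition is:
Bags: B1 = {0, 1, 2, 3, 4, 5}
Tree: (single bag)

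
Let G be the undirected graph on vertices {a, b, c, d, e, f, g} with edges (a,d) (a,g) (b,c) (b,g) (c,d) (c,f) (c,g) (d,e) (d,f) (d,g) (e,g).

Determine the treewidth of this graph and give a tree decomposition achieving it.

The largest bag has 3 vertices, giving width 2; this decomposition certifies tw(G) ≤ 2. On the other hand G contains the 3-clique {d, e, g}. A clique must lie in a single bag of any decomposition, so no decomposition can have width below 2. The upper and lower bounds meet at 2, so that is the treewidth.

Treewidth 2.
One such decomposition:
Bags: B1 = {c, d, g}  B2 = {c, d, f}  B3 = {a, d, g}  B4 = {d, e, g}  B5 = {b, c, g}
Tree: B1–B2, B1–B3, B3–B4, B1–B5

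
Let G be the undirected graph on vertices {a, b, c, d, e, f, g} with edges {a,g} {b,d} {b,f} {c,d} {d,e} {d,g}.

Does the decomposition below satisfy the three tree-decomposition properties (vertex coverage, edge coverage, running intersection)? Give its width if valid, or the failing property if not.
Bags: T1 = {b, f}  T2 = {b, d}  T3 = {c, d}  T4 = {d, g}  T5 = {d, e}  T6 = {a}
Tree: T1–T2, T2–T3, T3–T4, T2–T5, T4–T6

No — edge (g,a) lies in no bag.

A tree decomposition must satisfy three properties: every vertex lies in some bag; for every edge, both endpoints lie together in some bag; and for every vertex, the bags containing it form a connected subtree. Here edge (g,a) lies in no bag, so the decomposition is invalid.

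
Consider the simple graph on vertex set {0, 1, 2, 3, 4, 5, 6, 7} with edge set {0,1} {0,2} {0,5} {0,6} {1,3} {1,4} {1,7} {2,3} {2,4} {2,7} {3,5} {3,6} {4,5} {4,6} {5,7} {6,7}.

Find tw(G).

A width-4 tree decomposition is:
Bags: B1 = {0, 3, 4, 5, 7}  B2 = {0, 2, 3, 4, 7}  B3 = {0, 3, 4, 6, 7}  B4 = {0, 1, 3, 4, 7}
Tree: B1–B2, B2–B3, B3–B4
The largest bag has 5 vertices, giving width 4; this decomposition certifies tw(G) ≤ 4. For the lower bound: the 5 vertex sets {0,5}, {2,3}, {4,6}, {7}, {1} are disjoint, each induces a connected subgraph, and every pair is joined by at least one edge of G. Contracting each set to a single vertex therefore yields K_{5} as a minor, and since treewidth is minor-monotone, tw(G) ≥ tw(K_{5}) = 4. The upper and lower bounds meet at 4, so that is the treewidth.

4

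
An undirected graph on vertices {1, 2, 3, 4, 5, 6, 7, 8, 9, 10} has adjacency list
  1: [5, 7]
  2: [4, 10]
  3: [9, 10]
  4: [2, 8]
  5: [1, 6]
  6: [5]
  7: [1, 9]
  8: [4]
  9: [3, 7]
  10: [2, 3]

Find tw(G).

1

A width-1 tree decomposition is:
Bags: B1 = {4, 8}  B2 = {2, 4}  B3 = {2, 10}  B4 = {3, 10}  B5 = {3, 9}  B6 = {7, 9}  B7 = {1, 7}  B8 = {1, 5}  B9 = {5, 6}
Tree: B1–B2, B2–B3, B3–B4, B4–B5, B5–B6, B6–B7, B7–B8, B8–B9
The largest bag has 2 vertices, giving width 1; this decomposition certifies tw(G) ≤ 1. G has an edge, so its treewidth is at least 1. Hence tw(G) = 1 exactly.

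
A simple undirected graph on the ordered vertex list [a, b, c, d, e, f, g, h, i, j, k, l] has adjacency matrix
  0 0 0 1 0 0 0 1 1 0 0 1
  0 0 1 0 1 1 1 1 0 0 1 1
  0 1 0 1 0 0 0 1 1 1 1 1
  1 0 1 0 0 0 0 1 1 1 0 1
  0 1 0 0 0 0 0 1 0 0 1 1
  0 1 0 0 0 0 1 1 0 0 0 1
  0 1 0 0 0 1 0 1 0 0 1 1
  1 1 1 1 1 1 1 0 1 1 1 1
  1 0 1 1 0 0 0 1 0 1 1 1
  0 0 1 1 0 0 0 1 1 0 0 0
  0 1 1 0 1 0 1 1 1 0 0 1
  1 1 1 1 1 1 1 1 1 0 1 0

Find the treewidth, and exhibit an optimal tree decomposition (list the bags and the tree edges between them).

Each bag holds 5 vertices, so the decomposition has width 4, which upper-bounds the treewidth. On the other hand G contains the 5-clique {c, d, h, i, j}. A clique must lie in a single bag of any decomposition, so no decomposition can have width below 4. The upper and lower bounds meet at 4, so that is the treewidth.

Treewidth 4.
One such decomposition:
Bags: B1 = {c, d, h, i, j}  B2 = {c, d, h, i, l}  B3 = {c, h, i, k, l}  B4 = {a, d, h, i, l}  B5 = {b, c, h, k, l}  B6 = {b, g, h, k, l}  B7 = {b, e, h, k, l}  B8 = {b, f, g, h, l}
Tree: B1–B2, B2–B3, B2–B4, B3–B5, B5–B6, B6–B7, B6–B8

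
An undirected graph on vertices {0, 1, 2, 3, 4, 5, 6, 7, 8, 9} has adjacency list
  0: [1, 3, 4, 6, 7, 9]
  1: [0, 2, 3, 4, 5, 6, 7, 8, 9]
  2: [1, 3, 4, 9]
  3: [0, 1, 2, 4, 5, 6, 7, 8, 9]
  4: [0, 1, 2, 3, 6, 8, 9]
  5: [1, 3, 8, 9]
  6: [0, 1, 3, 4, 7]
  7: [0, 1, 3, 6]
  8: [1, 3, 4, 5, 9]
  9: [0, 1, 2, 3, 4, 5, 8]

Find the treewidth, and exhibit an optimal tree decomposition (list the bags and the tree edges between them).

Treewidth 4.
One such decomposition:
Bags: B1 = {0, 1, 3, 4, 9}  B2 = {0, 1, 3, 4, 6}  B3 = {0, 1, 3, 6, 7}  B4 = {1, 2, 3, 4, 9}  B5 = {1, 3, 4, 8, 9}  B6 = {1, 3, 5, 8, 9}
Tree: B1–B2, B2–B3, B1–B4, B4–B5, B5–B6

Each bag holds 5 vertices, so the decomposition has width 4, which upper-bounds the treewidth. On the other hand G contains the 5-clique {0, 1, 3, 4, 9}. A clique must lie in a single bag of any decomposition, so no decomposition can have width below 4. The upper and lower bounds meet at 4, so that is the treewidth.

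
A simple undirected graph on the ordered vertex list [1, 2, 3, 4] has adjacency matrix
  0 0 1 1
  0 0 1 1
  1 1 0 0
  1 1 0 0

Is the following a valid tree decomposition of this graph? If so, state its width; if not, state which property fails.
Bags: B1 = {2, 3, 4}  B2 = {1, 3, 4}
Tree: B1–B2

Every vertex of G appears in some bag (union = {1, 2, 3, 4}); every edge is covered by a bag; and for each vertex v the set of bags containing v is connected in the bag tree. The decomposition is therefore valid. The largest bag has 3 vertices, so the width is 2.

Yes; width 2.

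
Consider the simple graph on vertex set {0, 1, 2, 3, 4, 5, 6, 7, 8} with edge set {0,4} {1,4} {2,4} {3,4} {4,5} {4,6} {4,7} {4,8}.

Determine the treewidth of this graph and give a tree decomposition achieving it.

The largest bag has 2 vertices, giving width 1; this decomposition certifies tw(G) ≤ 1. Any graph with an edge has treewidth ≥ 1, and G has the edge 4–6. Combining the bounds, tw(G) = 1.

Treewidth 1.
One optimal decomposition is:
Bags: B1 = {4, 6}  B2 = {4, 5}  B3 = {2, 4}  B4 = {4, 8}  B5 = {1, 4}  B6 = {3, 4}  B7 = {4, 7}  B8 = {0, 4}
Tree: B1–B2, B1–B3, B2–B4, B2–B5, B4–B6, B5–B7, B5–B8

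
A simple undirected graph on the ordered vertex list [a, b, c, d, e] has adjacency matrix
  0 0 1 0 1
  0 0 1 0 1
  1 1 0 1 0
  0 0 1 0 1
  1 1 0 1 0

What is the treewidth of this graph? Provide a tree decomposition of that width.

Every bag has size at most 3, so the width is 3 − 1 = 2 and tw(G) ≤ 2. The edges e–b–c–d–e form a cycle, so G is not a tree and its treewidth is at least 2. Hence tw(G) = 2 exactly.

Treewidth 2.
Bags: B1 = {b, c, e}  B2 = {c, d, e}  B3 = {a, c, e}
Tree: B1–B2, B2–B3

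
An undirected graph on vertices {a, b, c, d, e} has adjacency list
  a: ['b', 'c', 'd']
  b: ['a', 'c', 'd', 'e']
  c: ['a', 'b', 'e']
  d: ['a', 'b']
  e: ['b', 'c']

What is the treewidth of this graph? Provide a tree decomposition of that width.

Every bag has size at most 3, so the width is 3 − 1 = 2 and tw(G) ≤ 2. Conversely, {a, b, d} is a clique of size 3, and the vertices of any clique must share a bag in every tree decomposition; so some bag has ≥ 3 vertices and tw(G) ≥ 2. Combining the bounds, tw(G) = 2.

Treewidth 2.
One such decomposition:
Bags: B1 = {a, b, c}  B2 = {b, c, e}  B3 = {a, b, d}
Tree: B1–B2, B1–B3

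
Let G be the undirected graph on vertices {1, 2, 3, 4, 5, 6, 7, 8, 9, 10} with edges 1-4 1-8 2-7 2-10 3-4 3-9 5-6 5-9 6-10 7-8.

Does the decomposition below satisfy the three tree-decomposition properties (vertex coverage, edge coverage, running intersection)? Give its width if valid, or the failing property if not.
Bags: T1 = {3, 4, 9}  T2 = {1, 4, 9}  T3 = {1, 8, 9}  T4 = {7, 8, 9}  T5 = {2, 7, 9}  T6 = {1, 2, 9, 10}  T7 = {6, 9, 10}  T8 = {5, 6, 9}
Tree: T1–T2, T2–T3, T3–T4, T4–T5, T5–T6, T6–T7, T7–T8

No — bags containing vertex 1 are not connected in the tree.

A tree decomposition must satisfy three properties: every vertex lies in some bag; for every edge, both endpoints lie together in some bag; and for every vertex, the bags containing it form a connected subtree. Here bags containing vertex 1 are not connected in the tree, so the decomposition is invalid.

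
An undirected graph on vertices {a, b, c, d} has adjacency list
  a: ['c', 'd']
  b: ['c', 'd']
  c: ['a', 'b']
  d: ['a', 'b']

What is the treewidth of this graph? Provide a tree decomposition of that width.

Every bag has size at most 3, so the width is 3 − 1 = 2 and tw(G) ≤ 2. For the lower bound, G contains the cycle a–d–b–c–a, so G is not a forest; only forests have treewidth ≤ 1, hence tw(G) ≥ 2. Combining the bounds, tw(G) = 2.

Treewidth 2.
Bags: B1 = {a, b, d}  B2 = {a, b, c}
Tree: B1–B2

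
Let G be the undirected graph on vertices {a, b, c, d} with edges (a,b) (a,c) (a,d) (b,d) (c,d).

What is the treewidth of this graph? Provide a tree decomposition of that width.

Treewidth 2.
One such decomposition:
Bags: B1 = {a, c, d}  B2 = {a, b, d}
Tree: B1–B2

Every bag has size at most 3, so the width is 3 − 1 = 2 and tw(G) ≤ 2. On the other hand G contains the 3-clique {a, c, d}. A clique must lie in a single bag of any decomposition, so no decomposition can have width below 2. Therefore the treewidth is 2.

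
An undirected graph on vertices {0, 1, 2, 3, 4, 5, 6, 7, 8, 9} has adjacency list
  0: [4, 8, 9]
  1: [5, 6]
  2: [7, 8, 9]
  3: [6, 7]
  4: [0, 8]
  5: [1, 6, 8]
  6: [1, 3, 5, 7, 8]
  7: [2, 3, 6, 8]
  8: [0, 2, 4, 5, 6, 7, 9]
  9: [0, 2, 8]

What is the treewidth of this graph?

A width-2 tree decomposition is:
Bags: B1 = {2, 8, 9}  B2 = {0, 8, 9}  B3 = {2, 7, 8}  B4 = {6, 7, 8}  B5 = {5, 6, 8}  B6 = {3, 6, 7}  B7 = {0, 4, 8}  B8 = {1, 5, 6}
Tree: B1–B2, B1–B3, B3–B4, B4–B5, B4–B6, B2–B7, B5–B8
Each bag holds 3 vertices, so the decomposition has width 2, which upper-bounds the treewidth. Conversely, {0, 8, 9} is a clique of size 3, and the vertices of any clique must share a bag in every tree decomposition; so some bag has ≥ 3 vertices and tw(G) ≥ 2. Combining the bounds, tw(G) = 2.

2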